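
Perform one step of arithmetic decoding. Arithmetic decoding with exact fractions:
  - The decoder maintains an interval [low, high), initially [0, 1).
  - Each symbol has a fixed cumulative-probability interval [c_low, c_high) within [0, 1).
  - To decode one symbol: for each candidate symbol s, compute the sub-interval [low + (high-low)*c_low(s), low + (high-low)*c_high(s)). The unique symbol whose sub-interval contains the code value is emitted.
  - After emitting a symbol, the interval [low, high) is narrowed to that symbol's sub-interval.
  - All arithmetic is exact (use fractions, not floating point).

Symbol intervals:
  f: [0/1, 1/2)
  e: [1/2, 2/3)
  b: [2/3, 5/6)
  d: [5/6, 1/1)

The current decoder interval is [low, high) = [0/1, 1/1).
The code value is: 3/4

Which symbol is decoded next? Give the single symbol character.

Interval width = high − low = 1/1 − 0/1 = 1/1
Scaled code = (code − low) / width = (3/4 − 0/1) / 1/1 = 3/4
  f: [0/1, 1/2) 
  e: [1/2, 2/3) 
  b: [2/3, 5/6) ← scaled code falls here ✓
  d: [5/6, 1/1) 

Answer: b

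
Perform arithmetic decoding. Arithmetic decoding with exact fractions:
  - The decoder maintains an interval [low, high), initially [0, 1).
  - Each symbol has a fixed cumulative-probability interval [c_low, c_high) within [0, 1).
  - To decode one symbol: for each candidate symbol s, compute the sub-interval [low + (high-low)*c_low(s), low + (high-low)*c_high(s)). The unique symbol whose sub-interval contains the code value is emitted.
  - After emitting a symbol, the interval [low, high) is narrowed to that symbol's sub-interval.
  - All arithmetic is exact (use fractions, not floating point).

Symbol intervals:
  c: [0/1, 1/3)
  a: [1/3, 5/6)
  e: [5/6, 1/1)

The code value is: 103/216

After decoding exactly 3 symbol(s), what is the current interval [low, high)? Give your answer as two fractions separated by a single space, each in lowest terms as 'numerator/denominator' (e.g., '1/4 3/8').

Answer: 17/36 1/2

Derivation:
Step 1: interval [0/1, 1/1), width = 1/1 - 0/1 = 1/1
  'c': [0/1 + 1/1*0/1, 0/1 + 1/1*1/3) = [0/1, 1/3)
  'a': [0/1 + 1/1*1/3, 0/1 + 1/1*5/6) = [1/3, 5/6) <- contains code 103/216
  'e': [0/1 + 1/1*5/6, 0/1 + 1/1*1/1) = [5/6, 1/1)
  emit 'a', narrow to [1/3, 5/6)
Step 2: interval [1/3, 5/6), width = 5/6 - 1/3 = 1/2
  'c': [1/3 + 1/2*0/1, 1/3 + 1/2*1/3) = [1/3, 1/2) <- contains code 103/216
  'a': [1/3 + 1/2*1/3, 1/3 + 1/2*5/6) = [1/2, 3/4)
  'e': [1/3 + 1/2*5/6, 1/3 + 1/2*1/1) = [3/4, 5/6)
  emit 'c', narrow to [1/3, 1/2)
Step 3: interval [1/3, 1/2), width = 1/2 - 1/3 = 1/6
  'c': [1/3 + 1/6*0/1, 1/3 + 1/6*1/3) = [1/3, 7/18)
  'a': [1/3 + 1/6*1/3, 1/3 + 1/6*5/6) = [7/18, 17/36)
  'e': [1/3 + 1/6*5/6, 1/3 + 1/6*1/1) = [17/36, 1/2) <- contains code 103/216
  emit 'e', narrow to [17/36, 1/2)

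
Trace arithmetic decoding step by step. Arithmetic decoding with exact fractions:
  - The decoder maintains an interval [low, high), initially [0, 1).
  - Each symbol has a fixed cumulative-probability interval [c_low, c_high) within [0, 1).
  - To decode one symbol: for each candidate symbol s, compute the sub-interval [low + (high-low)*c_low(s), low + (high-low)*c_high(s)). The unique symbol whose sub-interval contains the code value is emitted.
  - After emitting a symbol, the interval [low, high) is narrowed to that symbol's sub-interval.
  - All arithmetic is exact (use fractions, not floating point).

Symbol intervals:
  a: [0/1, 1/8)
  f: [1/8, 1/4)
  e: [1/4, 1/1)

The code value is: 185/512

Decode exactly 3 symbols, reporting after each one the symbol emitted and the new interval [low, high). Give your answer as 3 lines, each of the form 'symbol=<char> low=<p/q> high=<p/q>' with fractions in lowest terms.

Answer: symbol=e low=1/4 high=1/1
symbol=f low=11/32 high=7/16
symbol=f low=91/256 high=47/128

Derivation:
Step 1: interval [0/1, 1/1), width = 1/1 - 0/1 = 1/1
  'a': [0/1 + 1/1*0/1, 0/1 + 1/1*1/8) = [0/1, 1/8)
  'f': [0/1 + 1/1*1/8, 0/1 + 1/1*1/4) = [1/8, 1/4)
  'e': [0/1 + 1/1*1/4, 0/1 + 1/1*1/1) = [1/4, 1/1) <- contains code 185/512
  emit 'e', narrow to [1/4, 1/1)
Step 2: interval [1/4, 1/1), width = 1/1 - 1/4 = 3/4
  'a': [1/4 + 3/4*0/1, 1/4 + 3/4*1/8) = [1/4, 11/32)
  'f': [1/4 + 3/4*1/8, 1/4 + 3/4*1/4) = [11/32, 7/16) <- contains code 185/512
  'e': [1/4 + 3/4*1/4, 1/4 + 3/4*1/1) = [7/16, 1/1)
  emit 'f', narrow to [11/32, 7/16)
Step 3: interval [11/32, 7/16), width = 7/16 - 11/32 = 3/32
  'a': [11/32 + 3/32*0/1, 11/32 + 3/32*1/8) = [11/32, 91/256)
  'f': [11/32 + 3/32*1/8, 11/32 + 3/32*1/4) = [91/256, 47/128) <- contains code 185/512
  'e': [11/32 + 3/32*1/4, 11/32 + 3/32*1/1) = [47/128, 7/16)
  emit 'f', narrow to [91/256, 47/128)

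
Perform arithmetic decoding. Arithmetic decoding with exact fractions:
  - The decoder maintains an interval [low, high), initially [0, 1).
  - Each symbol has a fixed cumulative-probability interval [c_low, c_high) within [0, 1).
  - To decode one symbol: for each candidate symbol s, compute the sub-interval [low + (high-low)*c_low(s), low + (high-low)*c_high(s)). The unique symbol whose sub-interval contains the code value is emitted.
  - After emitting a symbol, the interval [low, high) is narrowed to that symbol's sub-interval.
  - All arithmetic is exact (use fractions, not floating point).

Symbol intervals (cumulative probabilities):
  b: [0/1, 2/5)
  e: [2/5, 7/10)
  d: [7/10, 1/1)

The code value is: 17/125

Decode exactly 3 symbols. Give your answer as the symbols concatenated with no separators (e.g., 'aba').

Step 1: interval [0/1, 1/1), width = 1/1 - 0/1 = 1/1
  'b': [0/1 + 1/1*0/1, 0/1 + 1/1*2/5) = [0/1, 2/5) <- contains code 17/125
  'e': [0/1 + 1/1*2/5, 0/1 + 1/1*7/10) = [2/5, 7/10)
  'd': [0/1 + 1/1*7/10, 0/1 + 1/1*1/1) = [7/10, 1/1)
  emit 'b', narrow to [0/1, 2/5)
Step 2: interval [0/1, 2/5), width = 2/5 - 0/1 = 2/5
  'b': [0/1 + 2/5*0/1, 0/1 + 2/5*2/5) = [0/1, 4/25) <- contains code 17/125
  'e': [0/1 + 2/5*2/5, 0/1 + 2/5*7/10) = [4/25, 7/25)
  'd': [0/1 + 2/5*7/10, 0/1 + 2/5*1/1) = [7/25, 2/5)
  emit 'b', narrow to [0/1, 4/25)
Step 3: interval [0/1, 4/25), width = 4/25 - 0/1 = 4/25
  'b': [0/1 + 4/25*0/1, 0/1 + 4/25*2/5) = [0/1, 8/125)
  'e': [0/1 + 4/25*2/5, 0/1 + 4/25*7/10) = [8/125, 14/125)
  'd': [0/1 + 4/25*7/10, 0/1 + 4/25*1/1) = [14/125, 4/25) <- contains code 17/125
  emit 'd', narrow to [14/125, 4/25)

Answer: bbd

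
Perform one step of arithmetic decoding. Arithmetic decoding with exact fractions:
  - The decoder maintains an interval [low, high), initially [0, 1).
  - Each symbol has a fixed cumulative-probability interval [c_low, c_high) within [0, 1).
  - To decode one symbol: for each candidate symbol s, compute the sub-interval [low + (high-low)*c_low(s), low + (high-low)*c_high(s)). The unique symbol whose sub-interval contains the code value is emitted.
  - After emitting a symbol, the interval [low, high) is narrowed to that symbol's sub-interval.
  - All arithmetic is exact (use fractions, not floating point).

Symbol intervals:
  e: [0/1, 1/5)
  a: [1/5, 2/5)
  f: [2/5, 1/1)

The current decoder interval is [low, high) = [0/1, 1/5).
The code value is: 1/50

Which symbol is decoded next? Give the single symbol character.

Answer: e

Derivation:
Interval width = high − low = 1/5 − 0/1 = 1/5
Scaled code = (code − low) / width = (1/50 − 0/1) / 1/5 = 1/10
  e: [0/1, 1/5) ← scaled code falls here ✓
  a: [1/5, 2/5) 
  f: [2/5, 1/1) 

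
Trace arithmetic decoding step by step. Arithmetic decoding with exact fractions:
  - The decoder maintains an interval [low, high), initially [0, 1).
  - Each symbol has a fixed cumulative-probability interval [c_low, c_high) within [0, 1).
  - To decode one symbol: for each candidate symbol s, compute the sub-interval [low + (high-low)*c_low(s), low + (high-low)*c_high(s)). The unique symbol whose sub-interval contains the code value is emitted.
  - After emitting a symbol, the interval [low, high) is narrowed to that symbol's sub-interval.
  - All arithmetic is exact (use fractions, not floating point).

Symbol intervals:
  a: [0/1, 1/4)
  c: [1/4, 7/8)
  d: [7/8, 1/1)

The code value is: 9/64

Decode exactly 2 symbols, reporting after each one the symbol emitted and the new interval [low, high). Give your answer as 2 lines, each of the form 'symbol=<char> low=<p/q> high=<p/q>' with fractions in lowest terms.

Answer: symbol=a low=0/1 high=1/4
symbol=c low=1/16 high=7/32

Derivation:
Step 1: interval [0/1, 1/1), width = 1/1 - 0/1 = 1/1
  'a': [0/1 + 1/1*0/1, 0/1 + 1/1*1/4) = [0/1, 1/4) <- contains code 9/64
  'c': [0/1 + 1/1*1/4, 0/1 + 1/1*7/8) = [1/4, 7/8)
  'd': [0/1 + 1/1*7/8, 0/1 + 1/1*1/1) = [7/8, 1/1)
  emit 'a', narrow to [0/1, 1/4)
Step 2: interval [0/1, 1/4), width = 1/4 - 0/1 = 1/4
  'a': [0/1 + 1/4*0/1, 0/1 + 1/4*1/4) = [0/1, 1/16)
  'c': [0/1 + 1/4*1/4, 0/1 + 1/4*7/8) = [1/16, 7/32) <- contains code 9/64
  'd': [0/1 + 1/4*7/8, 0/1 + 1/4*1/1) = [7/32, 1/4)
  emit 'c', narrow to [1/16, 7/32)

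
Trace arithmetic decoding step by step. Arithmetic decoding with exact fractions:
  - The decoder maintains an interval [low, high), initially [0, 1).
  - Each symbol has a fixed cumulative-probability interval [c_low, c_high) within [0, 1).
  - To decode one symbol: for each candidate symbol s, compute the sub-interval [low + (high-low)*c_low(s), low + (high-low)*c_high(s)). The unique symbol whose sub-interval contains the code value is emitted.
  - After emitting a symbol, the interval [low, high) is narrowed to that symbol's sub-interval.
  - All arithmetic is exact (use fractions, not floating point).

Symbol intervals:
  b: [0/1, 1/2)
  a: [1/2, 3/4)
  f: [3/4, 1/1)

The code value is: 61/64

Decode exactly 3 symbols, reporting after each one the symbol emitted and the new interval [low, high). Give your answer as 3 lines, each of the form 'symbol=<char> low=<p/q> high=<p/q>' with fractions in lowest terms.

Step 1: interval [0/1, 1/1), width = 1/1 - 0/1 = 1/1
  'b': [0/1 + 1/1*0/1, 0/1 + 1/1*1/2) = [0/1, 1/2)
  'a': [0/1 + 1/1*1/2, 0/1 + 1/1*3/4) = [1/2, 3/4)
  'f': [0/1 + 1/1*3/4, 0/1 + 1/1*1/1) = [3/4, 1/1) <- contains code 61/64
  emit 'f', narrow to [3/4, 1/1)
Step 2: interval [3/4, 1/1), width = 1/1 - 3/4 = 1/4
  'b': [3/4 + 1/4*0/1, 3/4 + 1/4*1/2) = [3/4, 7/8)
  'a': [3/4 + 1/4*1/2, 3/4 + 1/4*3/4) = [7/8, 15/16)
  'f': [3/4 + 1/4*3/4, 3/4 + 1/4*1/1) = [15/16, 1/1) <- contains code 61/64
  emit 'f', narrow to [15/16, 1/1)
Step 3: interval [15/16, 1/1), width = 1/1 - 15/16 = 1/16
  'b': [15/16 + 1/16*0/1, 15/16 + 1/16*1/2) = [15/16, 31/32) <- contains code 61/64
  'a': [15/16 + 1/16*1/2, 15/16 + 1/16*3/4) = [31/32, 63/64)
  'f': [15/16 + 1/16*3/4, 15/16 + 1/16*1/1) = [63/64, 1/1)
  emit 'b', narrow to [15/16, 31/32)

Answer: symbol=f low=3/4 high=1/1
symbol=f low=15/16 high=1/1
symbol=b low=15/16 high=31/32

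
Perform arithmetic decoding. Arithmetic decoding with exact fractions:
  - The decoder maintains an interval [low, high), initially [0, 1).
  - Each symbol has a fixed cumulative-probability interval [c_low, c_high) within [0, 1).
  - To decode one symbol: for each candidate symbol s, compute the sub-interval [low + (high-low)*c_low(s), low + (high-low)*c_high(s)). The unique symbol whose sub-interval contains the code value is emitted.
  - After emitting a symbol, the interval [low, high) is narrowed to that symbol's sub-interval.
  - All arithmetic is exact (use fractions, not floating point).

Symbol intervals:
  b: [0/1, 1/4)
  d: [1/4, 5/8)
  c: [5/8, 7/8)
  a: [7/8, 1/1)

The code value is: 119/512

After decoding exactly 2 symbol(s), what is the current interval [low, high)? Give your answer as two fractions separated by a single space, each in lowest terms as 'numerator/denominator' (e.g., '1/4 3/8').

Step 1: interval [0/1, 1/1), width = 1/1 - 0/1 = 1/1
  'b': [0/1 + 1/1*0/1, 0/1 + 1/1*1/4) = [0/1, 1/4) <- contains code 119/512
  'd': [0/1 + 1/1*1/4, 0/1 + 1/1*5/8) = [1/4, 5/8)
  'c': [0/1 + 1/1*5/8, 0/1 + 1/1*7/8) = [5/8, 7/8)
  'a': [0/1 + 1/1*7/8, 0/1 + 1/1*1/1) = [7/8, 1/1)
  emit 'b', narrow to [0/1, 1/4)
Step 2: interval [0/1, 1/4), width = 1/4 - 0/1 = 1/4
  'b': [0/1 + 1/4*0/1, 0/1 + 1/4*1/4) = [0/1, 1/16)
  'd': [0/1 + 1/4*1/4, 0/1 + 1/4*5/8) = [1/16, 5/32)
  'c': [0/1 + 1/4*5/8, 0/1 + 1/4*7/8) = [5/32, 7/32)
  'a': [0/1 + 1/4*7/8, 0/1 + 1/4*1/1) = [7/32, 1/4) <- contains code 119/512
  emit 'a', narrow to [7/32, 1/4)

Answer: 7/32 1/4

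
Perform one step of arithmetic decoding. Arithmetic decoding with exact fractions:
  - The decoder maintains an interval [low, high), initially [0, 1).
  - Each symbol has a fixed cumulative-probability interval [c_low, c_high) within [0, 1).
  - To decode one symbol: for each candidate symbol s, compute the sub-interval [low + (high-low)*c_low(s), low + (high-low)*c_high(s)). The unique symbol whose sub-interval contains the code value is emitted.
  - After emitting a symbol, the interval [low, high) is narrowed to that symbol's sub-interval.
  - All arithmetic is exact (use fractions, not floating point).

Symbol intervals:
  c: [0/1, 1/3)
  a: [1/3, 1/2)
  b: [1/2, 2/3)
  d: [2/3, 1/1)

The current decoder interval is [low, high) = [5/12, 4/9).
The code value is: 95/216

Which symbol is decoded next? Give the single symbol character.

Interval width = high − low = 4/9 − 5/12 = 1/36
Scaled code = (code − low) / width = (95/216 − 5/12) / 1/36 = 5/6
  c: [0/1, 1/3) 
  a: [1/3, 1/2) 
  b: [1/2, 2/3) 
  d: [2/3, 1/1) ← scaled code falls here ✓

Answer: d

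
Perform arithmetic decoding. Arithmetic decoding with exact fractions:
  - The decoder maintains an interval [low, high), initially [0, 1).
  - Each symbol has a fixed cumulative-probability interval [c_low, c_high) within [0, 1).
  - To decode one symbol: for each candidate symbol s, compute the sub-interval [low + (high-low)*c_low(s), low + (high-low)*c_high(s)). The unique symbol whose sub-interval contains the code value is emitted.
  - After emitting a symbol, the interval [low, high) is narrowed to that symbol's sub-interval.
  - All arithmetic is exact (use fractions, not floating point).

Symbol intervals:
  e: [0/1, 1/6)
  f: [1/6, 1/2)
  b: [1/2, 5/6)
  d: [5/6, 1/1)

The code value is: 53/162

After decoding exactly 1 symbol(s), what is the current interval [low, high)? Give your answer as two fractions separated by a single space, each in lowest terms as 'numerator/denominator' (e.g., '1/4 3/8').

Answer: 1/6 1/2

Derivation:
Step 1: interval [0/1, 1/1), width = 1/1 - 0/1 = 1/1
  'e': [0/1 + 1/1*0/1, 0/1 + 1/1*1/6) = [0/1, 1/6)
  'f': [0/1 + 1/1*1/6, 0/1 + 1/1*1/2) = [1/6, 1/2) <- contains code 53/162
  'b': [0/1 + 1/1*1/2, 0/1 + 1/1*5/6) = [1/2, 5/6)
  'd': [0/1 + 1/1*5/6, 0/1 + 1/1*1/1) = [5/6, 1/1)
  emit 'f', narrow to [1/6, 1/2)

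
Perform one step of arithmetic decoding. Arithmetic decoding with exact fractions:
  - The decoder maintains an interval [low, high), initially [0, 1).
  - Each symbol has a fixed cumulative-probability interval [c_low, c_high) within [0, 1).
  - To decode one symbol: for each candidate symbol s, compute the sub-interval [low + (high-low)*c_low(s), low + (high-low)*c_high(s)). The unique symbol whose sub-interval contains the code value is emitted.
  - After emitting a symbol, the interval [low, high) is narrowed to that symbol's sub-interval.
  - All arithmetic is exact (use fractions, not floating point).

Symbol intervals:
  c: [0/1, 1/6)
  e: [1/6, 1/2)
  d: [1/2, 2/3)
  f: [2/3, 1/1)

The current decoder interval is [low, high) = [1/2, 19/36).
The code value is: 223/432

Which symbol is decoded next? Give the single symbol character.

Answer: d

Derivation:
Interval width = high − low = 19/36 − 1/2 = 1/36
Scaled code = (code − low) / width = (223/432 − 1/2) / 1/36 = 7/12
  c: [0/1, 1/6) 
  e: [1/6, 1/2) 
  d: [1/2, 2/3) ← scaled code falls here ✓
  f: [2/3, 1/1) 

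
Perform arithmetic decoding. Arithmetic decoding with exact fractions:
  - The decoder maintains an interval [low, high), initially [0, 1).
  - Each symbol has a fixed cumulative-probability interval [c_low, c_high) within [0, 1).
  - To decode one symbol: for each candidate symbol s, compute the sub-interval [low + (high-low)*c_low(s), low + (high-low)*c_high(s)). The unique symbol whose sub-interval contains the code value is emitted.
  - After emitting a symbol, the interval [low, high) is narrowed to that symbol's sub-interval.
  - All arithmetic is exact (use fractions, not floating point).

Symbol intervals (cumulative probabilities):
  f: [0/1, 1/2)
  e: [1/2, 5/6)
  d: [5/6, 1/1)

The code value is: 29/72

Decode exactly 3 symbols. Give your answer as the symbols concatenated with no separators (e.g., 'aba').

Answer: fed

Derivation:
Step 1: interval [0/1, 1/1), width = 1/1 - 0/1 = 1/1
  'f': [0/1 + 1/1*0/1, 0/1 + 1/1*1/2) = [0/1, 1/2) <- contains code 29/72
  'e': [0/1 + 1/1*1/2, 0/1 + 1/1*5/6) = [1/2, 5/6)
  'd': [0/1 + 1/1*5/6, 0/1 + 1/1*1/1) = [5/6, 1/1)
  emit 'f', narrow to [0/1, 1/2)
Step 2: interval [0/1, 1/2), width = 1/2 - 0/1 = 1/2
  'f': [0/1 + 1/2*0/1, 0/1 + 1/2*1/2) = [0/1, 1/4)
  'e': [0/1 + 1/2*1/2, 0/1 + 1/2*5/6) = [1/4, 5/12) <- contains code 29/72
  'd': [0/1 + 1/2*5/6, 0/1 + 1/2*1/1) = [5/12, 1/2)
  emit 'e', narrow to [1/4, 5/12)
Step 3: interval [1/4, 5/12), width = 5/12 - 1/4 = 1/6
  'f': [1/4 + 1/6*0/1, 1/4 + 1/6*1/2) = [1/4, 1/3)
  'e': [1/4 + 1/6*1/2, 1/4 + 1/6*5/6) = [1/3, 7/18)
  'd': [1/4 + 1/6*5/6, 1/4 + 1/6*1/1) = [7/18, 5/12) <- contains code 29/72
  emit 'd', narrow to [7/18, 5/12)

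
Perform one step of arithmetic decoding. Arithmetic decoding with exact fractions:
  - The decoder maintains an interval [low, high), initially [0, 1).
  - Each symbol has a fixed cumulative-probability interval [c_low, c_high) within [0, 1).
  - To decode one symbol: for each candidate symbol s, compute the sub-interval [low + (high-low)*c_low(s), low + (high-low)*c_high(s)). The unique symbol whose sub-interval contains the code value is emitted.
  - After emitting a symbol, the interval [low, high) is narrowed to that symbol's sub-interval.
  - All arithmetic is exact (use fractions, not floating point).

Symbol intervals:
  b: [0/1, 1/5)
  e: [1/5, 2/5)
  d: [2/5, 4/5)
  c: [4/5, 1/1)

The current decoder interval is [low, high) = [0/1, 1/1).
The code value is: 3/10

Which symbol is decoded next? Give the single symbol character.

Interval width = high − low = 1/1 − 0/1 = 1/1
Scaled code = (code − low) / width = (3/10 − 0/1) / 1/1 = 3/10
  b: [0/1, 1/5) 
  e: [1/5, 2/5) ← scaled code falls here ✓
  d: [2/5, 4/5) 
  c: [4/5, 1/1) 

Answer: e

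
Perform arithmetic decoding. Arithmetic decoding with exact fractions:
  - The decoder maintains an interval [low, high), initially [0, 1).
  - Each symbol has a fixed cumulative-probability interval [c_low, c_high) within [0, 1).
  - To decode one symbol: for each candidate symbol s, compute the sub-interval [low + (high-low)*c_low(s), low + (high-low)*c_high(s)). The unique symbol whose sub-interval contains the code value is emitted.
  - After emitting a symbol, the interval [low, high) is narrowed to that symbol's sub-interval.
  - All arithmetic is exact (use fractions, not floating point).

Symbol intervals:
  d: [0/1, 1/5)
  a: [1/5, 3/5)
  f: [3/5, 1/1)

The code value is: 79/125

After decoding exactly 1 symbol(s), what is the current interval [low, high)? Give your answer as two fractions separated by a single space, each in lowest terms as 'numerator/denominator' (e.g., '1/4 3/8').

Step 1: interval [0/1, 1/1), width = 1/1 - 0/1 = 1/1
  'd': [0/1 + 1/1*0/1, 0/1 + 1/1*1/5) = [0/1, 1/5)
  'a': [0/1 + 1/1*1/5, 0/1 + 1/1*3/5) = [1/5, 3/5)
  'f': [0/1 + 1/1*3/5, 0/1 + 1/1*1/1) = [3/5, 1/1) <- contains code 79/125
  emit 'f', narrow to [3/5, 1/1)

Answer: 3/5 1/1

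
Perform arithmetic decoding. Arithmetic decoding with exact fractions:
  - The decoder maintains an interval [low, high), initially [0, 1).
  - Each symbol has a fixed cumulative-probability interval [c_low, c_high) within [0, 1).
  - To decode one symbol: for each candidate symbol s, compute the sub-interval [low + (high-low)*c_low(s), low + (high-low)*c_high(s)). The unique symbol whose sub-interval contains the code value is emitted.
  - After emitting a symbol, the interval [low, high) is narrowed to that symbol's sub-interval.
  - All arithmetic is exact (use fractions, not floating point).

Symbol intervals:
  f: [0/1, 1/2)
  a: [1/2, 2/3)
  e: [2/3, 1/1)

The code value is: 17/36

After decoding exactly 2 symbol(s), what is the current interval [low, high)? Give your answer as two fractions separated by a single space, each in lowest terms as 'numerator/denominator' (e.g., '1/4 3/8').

Step 1: interval [0/1, 1/1), width = 1/1 - 0/1 = 1/1
  'f': [0/1 + 1/1*0/1, 0/1 + 1/1*1/2) = [0/1, 1/2) <- contains code 17/36
  'a': [0/1 + 1/1*1/2, 0/1 + 1/1*2/3) = [1/2, 2/3)
  'e': [0/1 + 1/1*2/3, 0/1 + 1/1*1/1) = [2/3, 1/1)
  emit 'f', narrow to [0/1, 1/2)
Step 2: interval [0/1, 1/2), width = 1/2 - 0/1 = 1/2
  'f': [0/1 + 1/2*0/1, 0/1 + 1/2*1/2) = [0/1, 1/4)
  'a': [0/1 + 1/2*1/2, 0/1 + 1/2*2/3) = [1/4, 1/3)
  'e': [0/1 + 1/2*2/3, 0/1 + 1/2*1/1) = [1/3, 1/2) <- contains code 17/36
  emit 'e', narrow to [1/3, 1/2)

Answer: 1/3 1/2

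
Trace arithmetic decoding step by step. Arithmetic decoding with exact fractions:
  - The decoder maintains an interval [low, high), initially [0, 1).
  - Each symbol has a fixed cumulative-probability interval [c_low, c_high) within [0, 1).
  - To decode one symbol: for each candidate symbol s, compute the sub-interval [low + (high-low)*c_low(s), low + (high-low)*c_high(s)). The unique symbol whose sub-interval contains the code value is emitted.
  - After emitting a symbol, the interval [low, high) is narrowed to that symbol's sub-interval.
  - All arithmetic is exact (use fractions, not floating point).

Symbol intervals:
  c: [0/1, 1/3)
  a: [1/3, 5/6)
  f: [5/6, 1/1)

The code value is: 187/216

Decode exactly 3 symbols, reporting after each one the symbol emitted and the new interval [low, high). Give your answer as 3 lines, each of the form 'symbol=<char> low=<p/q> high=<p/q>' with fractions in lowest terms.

Answer: symbol=f low=5/6 high=1/1
symbol=c low=5/6 high=8/9
symbol=a low=23/27 high=95/108

Derivation:
Step 1: interval [0/1, 1/1), width = 1/1 - 0/1 = 1/1
  'c': [0/1 + 1/1*0/1, 0/1 + 1/1*1/3) = [0/1, 1/3)
  'a': [0/1 + 1/1*1/3, 0/1 + 1/1*5/6) = [1/3, 5/6)
  'f': [0/1 + 1/1*5/6, 0/1 + 1/1*1/1) = [5/6, 1/1) <- contains code 187/216
  emit 'f', narrow to [5/6, 1/1)
Step 2: interval [5/6, 1/1), width = 1/1 - 5/6 = 1/6
  'c': [5/6 + 1/6*0/1, 5/6 + 1/6*1/3) = [5/6, 8/9) <- contains code 187/216
  'a': [5/6 + 1/6*1/3, 5/6 + 1/6*5/6) = [8/9, 35/36)
  'f': [5/6 + 1/6*5/6, 5/6 + 1/6*1/1) = [35/36, 1/1)
  emit 'c', narrow to [5/6, 8/9)
Step 3: interval [5/6, 8/9), width = 8/9 - 5/6 = 1/18
  'c': [5/6 + 1/18*0/1, 5/6 + 1/18*1/3) = [5/6, 23/27)
  'a': [5/6 + 1/18*1/3, 5/6 + 1/18*5/6) = [23/27, 95/108) <- contains code 187/216
  'f': [5/6 + 1/18*5/6, 5/6 + 1/18*1/1) = [95/108, 8/9)
  emit 'a', narrow to [23/27, 95/108)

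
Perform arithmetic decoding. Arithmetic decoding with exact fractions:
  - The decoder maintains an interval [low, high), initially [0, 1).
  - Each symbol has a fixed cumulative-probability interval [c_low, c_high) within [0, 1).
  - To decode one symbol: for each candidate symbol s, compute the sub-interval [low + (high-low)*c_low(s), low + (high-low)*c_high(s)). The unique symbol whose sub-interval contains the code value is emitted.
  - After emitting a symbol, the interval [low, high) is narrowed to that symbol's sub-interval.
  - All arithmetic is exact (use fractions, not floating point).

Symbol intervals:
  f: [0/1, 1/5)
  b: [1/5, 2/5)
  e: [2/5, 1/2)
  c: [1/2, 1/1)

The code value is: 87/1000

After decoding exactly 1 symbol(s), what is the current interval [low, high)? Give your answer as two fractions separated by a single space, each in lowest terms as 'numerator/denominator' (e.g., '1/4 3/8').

Step 1: interval [0/1, 1/1), width = 1/1 - 0/1 = 1/1
  'f': [0/1 + 1/1*0/1, 0/1 + 1/1*1/5) = [0/1, 1/5) <- contains code 87/1000
  'b': [0/1 + 1/1*1/5, 0/1 + 1/1*2/5) = [1/5, 2/5)
  'e': [0/1 + 1/1*2/5, 0/1 + 1/1*1/2) = [2/5, 1/2)
  'c': [0/1 + 1/1*1/2, 0/1 + 1/1*1/1) = [1/2, 1/1)
  emit 'f', narrow to [0/1, 1/5)

Answer: 0/1 1/5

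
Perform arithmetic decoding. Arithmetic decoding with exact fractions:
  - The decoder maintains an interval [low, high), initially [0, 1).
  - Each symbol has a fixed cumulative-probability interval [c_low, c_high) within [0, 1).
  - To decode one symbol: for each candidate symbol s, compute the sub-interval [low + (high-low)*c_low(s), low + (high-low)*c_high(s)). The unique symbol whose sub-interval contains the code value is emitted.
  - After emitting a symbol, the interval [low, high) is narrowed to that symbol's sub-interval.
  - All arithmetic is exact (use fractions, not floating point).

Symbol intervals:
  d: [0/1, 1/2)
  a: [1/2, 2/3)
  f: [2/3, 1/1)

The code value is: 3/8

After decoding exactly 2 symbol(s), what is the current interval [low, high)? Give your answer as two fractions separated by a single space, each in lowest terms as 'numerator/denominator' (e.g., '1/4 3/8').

Answer: 1/3 1/2

Derivation:
Step 1: interval [0/1, 1/1), width = 1/1 - 0/1 = 1/1
  'd': [0/1 + 1/1*0/1, 0/1 + 1/1*1/2) = [0/1, 1/2) <- contains code 3/8
  'a': [0/1 + 1/1*1/2, 0/1 + 1/1*2/3) = [1/2, 2/3)
  'f': [0/1 + 1/1*2/3, 0/1 + 1/1*1/1) = [2/3, 1/1)
  emit 'd', narrow to [0/1, 1/2)
Step 2: interval [0/1, 1/2), width = 1/2 - 0/1 = 1/2
  'd': [0/1 + 1/2*0/1, 0/1 + 1/2*1/2) = [0/1, 1/4)
  'a': [0/1 + 1/2*1/2, 0/1 + 1/2*2/3) = [1/4, 1/3)
  'f': [0/1 + 1/2*2/3, 0/1 + 1/2*1/1) = [1/3, 1/2) <- contains code 3/8
  emit 'f', narrow to [1/3, 1/2)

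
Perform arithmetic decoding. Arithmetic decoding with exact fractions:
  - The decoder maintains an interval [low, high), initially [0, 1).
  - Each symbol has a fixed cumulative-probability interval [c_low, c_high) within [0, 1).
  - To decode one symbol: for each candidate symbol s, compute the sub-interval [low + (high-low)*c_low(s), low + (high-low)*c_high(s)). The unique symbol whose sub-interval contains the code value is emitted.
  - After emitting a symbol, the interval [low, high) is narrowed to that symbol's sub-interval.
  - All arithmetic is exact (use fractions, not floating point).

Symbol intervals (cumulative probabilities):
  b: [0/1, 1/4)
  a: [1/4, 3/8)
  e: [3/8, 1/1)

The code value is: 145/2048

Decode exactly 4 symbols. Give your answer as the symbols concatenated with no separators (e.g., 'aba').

Answer: baab

Derivation:
Step 1: interval [0/1, 1/1), width = 1/1 - 0/1 = 1/1
  'b': [0/1 + 1/1*0/1, 0/1 + 1/1*1/4) = [0/1, 1/4) <- contains code 145/2048
  'a': [0/1 + 1/1*1/4, 0/1 + 1/1*3/8) = [1/4, 3/8)
  'e': [0/1 + 1/1*3/8, 0/1 + 1/1*1/1) = [3/8, 1/1)
  emit 'b', narrow to [0/1, 1/4)
Step 2: interval [0/1, 1/4), width = 1/4 - 0/1 = 1/4
  'b': [0/1 + 1/4*0/1, 0/1 + 1/4*1/4) = [0/1, 1/16)
  'a': [0/1 + 1/4*1/4, 0/1 + 1/4*3/8) = [1/16, 3/32) <- contains code 145/2048
  'e': [0/1 + 1/4*3/8, 0/1 + 1/4*1/1) = [3/32, 1/4)
  emit 'a', narrow to [1/16, 3/32)
Step 3: interval [1/16, 3/32), width = 3/32 - 1/16 = 1/32
  'b': [1/16 + 1/32*0/1, 1/16 + 1/32*1/4) = [1/16, 9/128)
  'a': [1/16 + 1/32*1/4, 1/16 + 1/32*3/8) = [9/128, 19/256) <- contains code 145/2048
  'e': [1/16 + 1/32*3/8, 1/16 + 1/32*1/1) = [19/256, 3/32)
  emit 'a', narrow to [9/128, 19/256)
Step 4: interval [9/128, 19/256), width = 19/256 - 9/128 = 1/256
  'b': [9/128 + 1/256*0/1, 9/128 + 1/256*1/4) = [9/128, 73/1024) <- contains code 145/2048
  'a': [9/128 + 1/256*1/4, 9/128 + 1/256*3/8) = [73/1024, 147/2048)
  'e': [9/128 + 1/256*3/8, 9/128 + 1/256*1/1) = [147/2048, 19/256)
  emit 'b', narrow to [9/128, 73/1024)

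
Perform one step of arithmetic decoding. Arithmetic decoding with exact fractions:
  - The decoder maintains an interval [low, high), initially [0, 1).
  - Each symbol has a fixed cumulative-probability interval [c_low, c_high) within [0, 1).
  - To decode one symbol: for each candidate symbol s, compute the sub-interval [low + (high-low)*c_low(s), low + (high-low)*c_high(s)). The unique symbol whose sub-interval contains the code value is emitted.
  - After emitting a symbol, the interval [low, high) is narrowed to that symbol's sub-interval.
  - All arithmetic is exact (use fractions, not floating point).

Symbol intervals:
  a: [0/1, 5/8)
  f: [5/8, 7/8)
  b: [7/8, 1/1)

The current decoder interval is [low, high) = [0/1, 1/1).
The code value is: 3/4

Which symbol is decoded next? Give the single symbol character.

Answer: f

Derivation:
Interval width = high − low = 1/1 − 0/1 = 1/1
Scaled code = (code − low) / width = (3/4 − 0/1) / 1/1 = 3/4
  a: [0/1, 5/8) 
  f: [5/8, 7/8) ← scaled code falls here ✓
  b: [7/8, 1/1) 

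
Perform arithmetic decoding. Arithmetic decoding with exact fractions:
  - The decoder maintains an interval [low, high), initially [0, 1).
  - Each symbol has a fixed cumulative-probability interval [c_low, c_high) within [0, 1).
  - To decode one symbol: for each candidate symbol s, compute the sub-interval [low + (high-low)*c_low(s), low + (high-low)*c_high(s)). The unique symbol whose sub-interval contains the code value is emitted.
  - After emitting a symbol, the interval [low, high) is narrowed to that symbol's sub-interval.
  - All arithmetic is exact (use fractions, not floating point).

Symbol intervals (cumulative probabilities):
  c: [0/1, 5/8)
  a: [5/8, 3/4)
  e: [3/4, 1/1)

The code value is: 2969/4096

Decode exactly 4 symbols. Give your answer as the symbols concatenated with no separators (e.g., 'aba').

Answer: aecc

Derivation:
Step 1: interval [0/1, 1/1), width = 1/1 - 0/1 = 1/1
  'c': [0/1 + 1/1*0/1, 0/1 + 1/1*5/8) = [0/1, 5/8)
  'a': [0/1 + 1/1*5/8, 0/1 + 1/1*3/4) = [5/8, 3/4) <- contains code 2969/4096
  'e': [0/1 + 1/1*3/4, 0/1 + 1/1*1/1) = [3/4, 1/1)
  emit 'a', narrow to [5/8, 3/4)
Step 2: interval [5/8, 3/4), width = 3/4 - 5/8 = 1/8
  'c': [5/8 + 1/8*0/1, 5/8 + 1/8*5/8) = [5/8, 45/64)
  'a': [5/8 + 1/8*5/8, 5/8 + 1/8*3/4) = [45/64, 23/32)
  'e': [5/8 + 1/8*3/4, 5/8 + 1/8*1/1) = [23/32, 3/4) <- contains code 2969/4096
  emit 'e', narrow to [23/32, 3/4)
Step 3: interval [23/32, 3/4), width = 3/4 - 23/32 = 1/32
  'c': [23/32 + 1/32*0/1, 23/32 + 1/32*5/8) = [23/32, 189/256) <- contains code 2969/4096
  'a': [23/32 + 1/32*5/8, 23/32 + 1/32*3/4) = [189/256, 95/128)
  'e': [23/32 + 1/32*3/4, 23/32 + 1/32*1/1) = [95/128, 3/4)
  emit 'c', narrow to [23/32, 189/256)
Step 4: interval [23/32, 189/256), width = 189/256 - 23/32 = 5/256
  'c': [23/32 + 5/256*0/1, 23/32 + 5/256*5/8) = [23/32, 1497/2048) <- contains code 2969/4096
  'a': [23/32 + 5/256*5/8, 23/32 + 5/256*3/4) = [1497/2048, 751/1024)
  'e': [23/32 + 5/256*3/4, 23/32 + 5/256*1/1) = [751/1024, 189/256)
  emit 'c', narrow to [23/32, 1497/2048)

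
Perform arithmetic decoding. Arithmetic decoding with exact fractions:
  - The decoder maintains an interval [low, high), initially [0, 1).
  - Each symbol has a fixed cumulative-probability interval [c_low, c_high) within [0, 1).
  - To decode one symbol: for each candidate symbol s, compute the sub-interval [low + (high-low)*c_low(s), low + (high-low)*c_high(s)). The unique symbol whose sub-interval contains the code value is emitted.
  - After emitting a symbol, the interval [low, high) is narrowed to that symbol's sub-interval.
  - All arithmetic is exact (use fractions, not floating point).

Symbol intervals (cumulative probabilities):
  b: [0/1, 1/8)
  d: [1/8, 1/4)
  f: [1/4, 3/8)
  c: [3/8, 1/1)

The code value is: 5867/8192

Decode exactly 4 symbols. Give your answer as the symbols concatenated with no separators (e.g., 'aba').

Step 1: interval [0/1, 1/1), width = 1/1 - 0/1 = 1/1
  'b': [0/1 + 1/1*0/1, 0/1 + 1/1*1/8) = [0/1, 1/8)
  'd': [0/1 + 1/1*1/8, 0/1 + 1/1*1/4) = [1/8, 1/4)
  'f': [0/1 + 1/1*1/4, 0/1 + 1/1*3/8) = [1/4, 3/8)
  'c': [0/1 + 1/1*3/8, 0/1 + 1/1*1/1) = [3/8, 1/1) <- contains code 5867/8192
  emit 'c', narrow to [3/8, 1/1)
Step 2: interval [3/8, 1/1), width = 1/1 - 3/8 = 5/8
  'b': [3/8 + 5/8*0/1, 3/8 + 5/8*1/8) = [3/8, 29/64)
  'd': [3/8 + 5/8*1/8, 3/8 + 5/8*1/4) = [29/64, 17/32)
  'f': [3/8 + 5/8*1/4, 3/8 + 5/8*3/8) = [17/32, 39/64)
  'c': [3/8 + 5/8*3/8, 3/8 + 5/8*1/1) = [39/64, 1/1) <- contains code 5867/8192
  emit 'c', narrow to [39/64, 1/1)
Step 3: interval [39/64, 1/1), width = 1/1 - 39/64 = 25/64
  'b': [39/64 + 25/64*0/1, 39/64 + 25/64*1/8) = [39/64, 337/512)
  'd': [39/64 + 25/64*1/8, 39/64 + 25/64*1/4) = [337/512, 181/256)
  'f': [39/64 + 25/64*1/4, 39/64 + 25/64*3/8) = [181/256, 387/512) <- contains code 5867/8192
  'c': [39/64 + 25/64*3/8, 39/64 + 25/64*1/1) = [387/512, 1/1)
  emit 'f', narrow to [181/256, 387/512)
Step 4: interval [181/256, 387/512), width = 387/512 - 181/256 = 25/512
  'b': [181/256 + 25/512*0/1, 181/256 + 25/512*1/8) = [181/256, 2921/4096)
  'd': [181/256 + 25/512*1/8, 181/256 + 25/512*1/4) = [2921/4096, 1473/2048) <- contains code 5867/8192
  'f': [181/256 + 25/512*1/4, 181/256 + 25/512*3/8) = [1473/2048, 2971/4096)
  'c': [181/256 + 25/512*3/8, 181/256 + 25/512*1/1) = [2971/4096, 387/512)
  emit 'd', narrow to [2921/4096, 1473/2048)

Answer: ccfd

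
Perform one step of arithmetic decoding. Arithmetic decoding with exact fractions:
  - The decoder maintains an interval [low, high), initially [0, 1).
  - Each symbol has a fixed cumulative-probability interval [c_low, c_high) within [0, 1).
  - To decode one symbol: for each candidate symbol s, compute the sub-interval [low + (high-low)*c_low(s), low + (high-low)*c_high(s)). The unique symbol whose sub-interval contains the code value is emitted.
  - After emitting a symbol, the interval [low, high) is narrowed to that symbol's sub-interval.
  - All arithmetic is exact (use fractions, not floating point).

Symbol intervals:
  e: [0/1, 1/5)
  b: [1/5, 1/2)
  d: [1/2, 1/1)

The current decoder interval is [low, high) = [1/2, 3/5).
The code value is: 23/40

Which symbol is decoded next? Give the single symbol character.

Interval width = high − low = 3/5 − 1/2 = 1/10
Scaled code = (code − low) / width = (23/40 − 1/2) / 1/10 = 3/4
  e: [0/1, 1/5) 
  b: [1/5, 1/2) 
  d: [1/2, 1/1) ← scaled code falls here ✓

Answer: d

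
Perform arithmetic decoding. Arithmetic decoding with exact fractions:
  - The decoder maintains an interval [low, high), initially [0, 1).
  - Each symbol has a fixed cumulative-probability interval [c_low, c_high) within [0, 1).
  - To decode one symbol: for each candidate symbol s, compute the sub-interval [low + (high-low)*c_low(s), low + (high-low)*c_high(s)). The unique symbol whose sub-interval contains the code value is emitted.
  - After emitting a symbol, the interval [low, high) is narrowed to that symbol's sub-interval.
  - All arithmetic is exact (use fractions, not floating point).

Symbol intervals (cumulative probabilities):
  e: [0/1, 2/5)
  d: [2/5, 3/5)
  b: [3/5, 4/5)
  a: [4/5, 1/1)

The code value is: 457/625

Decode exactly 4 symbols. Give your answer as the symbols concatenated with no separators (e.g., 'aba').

Answer: bbeb

Derivation:
Step 1: interval [0/1, 1/1), width = 1/1 - 0/1 = 1/1
  'e': [0/1 + 1/1*0/1, 0/1 + 1/1*2/5) = [0/1, 2/5)
  'd': [0/1 + 1/1*2/5, 0/1 + 1/1*3/5) = [2/5, 3/5)
  'b': [0/1 + 1/1*3/5, 0/1 + 1/1*4/5) = [3/5, 4/5) <- contains code 457/625
  'a': [0/1 + 1/1*4/5, 0/1 + 1/1*1/1) = [4/5, 1/1)
  emit 'b', narrow to [3/5, 4/5)
Step 2: interval [3/5, 4/5), width = 4/5 - 3/5 = 1/5
  'e': [3/5 + 1/5*0/1, 3/5 + 1/5*2/5) = [3/5, 17/25)
  'd': [3/5 + 1/5*2/5, 3/5 + 1/5*3/5) = [17/25, 18/25)
  'b': [3/5 + 1/5*3/5, 3/5 + 1/5*4/5) = [18/25, 19/25) <- contains code 457/625
  'a': [3/5 + 1/5*4/5, 3/5 + 1/5*1/1) = [19/25, 4/5)
  emit 'b', narrow to [18/25, 19/25)
Step 3: interval [18/25, 19/25), width = 19/25 - 18/25 = 1/25
  'e': [18/25 + 1/25*0/1, 18/25 + 1/25*2/5) = [18/25, 92/125) <- contains code 457/625
  'd': [18/25 + 1/25*2/5, 18/25 + 1/25*3/5) = [92/125, 93/125)
  'b': [18/25 + 1/25*3/5, 18/25 + 1/25*4/5) = [93/125, 94/125)
  'a': [18/25 + 1/25*4/5, 18/25 + 1/25*1/1) = [94/125, 19/25)
  emit 'e', narrow to [18/25, 92/125)
Step 4: interval [18/25, 92/125), width = 92/125 - 18/25 = 2/125
  'e': [18/25 + 2/125*0/1, 18/25 + 2/125*2/5) = [18/25, 454/625)
  'd': [18/25 + 2/125*2/5, 18/25 + 2/125*3/5) = [454/625, 456/625)
  'b': [18/25 + 2/125*3/5, 18/25 + 2/125*4/5) = [456/625, 458/625) <- contains code 457/625
  'a': [18/25 + 2/125*4/5, 18/25 + 2/125*1/1) = [458/625, 92/125)
  emit 'b', narrow to [456/625, 458/625)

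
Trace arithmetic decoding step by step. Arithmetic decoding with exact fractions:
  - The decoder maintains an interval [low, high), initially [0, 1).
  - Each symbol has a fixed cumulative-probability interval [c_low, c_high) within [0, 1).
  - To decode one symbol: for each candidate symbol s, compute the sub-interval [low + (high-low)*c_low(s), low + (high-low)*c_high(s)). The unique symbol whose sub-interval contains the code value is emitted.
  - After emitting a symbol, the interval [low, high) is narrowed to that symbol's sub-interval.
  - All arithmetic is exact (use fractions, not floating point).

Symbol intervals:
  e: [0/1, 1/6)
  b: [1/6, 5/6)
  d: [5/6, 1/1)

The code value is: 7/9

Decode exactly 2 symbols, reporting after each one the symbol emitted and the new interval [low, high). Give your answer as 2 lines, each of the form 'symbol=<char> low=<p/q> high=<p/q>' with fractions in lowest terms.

Answer: symbol=b low=1/6 high=5/6
symbol=d low=13/18 high=5/6

Derivation:
Step 1: interval [0/1, 1/1), width = 1/1 - 0/1 = 1/1
  'e': [0/1 + 1/1*0/1, 0/1 + 1/1*1/6) = [0/1, 1/6)
  'b': [0/1 + 1/1*1/6, 0/1 + 1/1*5/6) = [1/6, 5/6) <- contains code 7/9
  'd': [0/1 + 1/1*5/6, 0/1 + 1/1*1/1) = [5/6, 1/1)
  emit 'b', narrow to [1/6, 5/6)
Step 2: interval [1/6, 5/6), width = 5/6 - 1/6 = 2/3
  'e': [1/6 + 2/3*0/1, 1/6 + 2/3*1/6) = [1/6, 5/18)
  'b': [1/6 + 2/3*1/6, 1/6 + 2/3*5/6) = [5/18, 13/18)
  'd': [1/6 + 2/3*5/6, 1/6 + 2/3*1/1) = [13/18, 5/6) <- contains code 7/9
  emit 'd', narrow to [13/18, 5/6)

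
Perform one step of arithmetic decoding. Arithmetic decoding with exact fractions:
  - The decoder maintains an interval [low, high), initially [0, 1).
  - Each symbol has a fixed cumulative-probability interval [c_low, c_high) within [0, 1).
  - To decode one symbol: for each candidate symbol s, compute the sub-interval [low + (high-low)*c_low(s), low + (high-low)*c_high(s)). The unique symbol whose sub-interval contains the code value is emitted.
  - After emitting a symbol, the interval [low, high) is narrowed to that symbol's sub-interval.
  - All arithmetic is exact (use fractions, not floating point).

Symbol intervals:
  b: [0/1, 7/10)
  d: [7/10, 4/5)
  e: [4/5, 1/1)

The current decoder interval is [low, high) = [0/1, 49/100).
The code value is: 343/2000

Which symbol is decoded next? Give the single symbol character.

Interval width = high − low = 49/100 − 0/1 = 49/100
Scaled code = (code − low) / width = (343/2000 − 0/1) / 49/100 = 7/20
  b: [0/1, 7/10) ← scaled code falls here ✓
  d: [7/10, 4/5) 
  e: [4/5, 1/1) 

Answer: b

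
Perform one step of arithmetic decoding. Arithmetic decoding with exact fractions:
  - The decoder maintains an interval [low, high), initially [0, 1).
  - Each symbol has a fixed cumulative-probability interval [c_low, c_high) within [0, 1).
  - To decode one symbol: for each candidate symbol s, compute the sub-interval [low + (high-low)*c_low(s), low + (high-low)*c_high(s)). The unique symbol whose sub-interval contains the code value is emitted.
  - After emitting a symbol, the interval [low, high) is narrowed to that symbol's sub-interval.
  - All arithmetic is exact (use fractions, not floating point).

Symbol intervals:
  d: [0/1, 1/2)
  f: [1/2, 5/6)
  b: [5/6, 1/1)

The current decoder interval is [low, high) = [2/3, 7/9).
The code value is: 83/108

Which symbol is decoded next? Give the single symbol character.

Interval width = high − low = 7/9 − 2/3 = 1/9
Scaled code = (code − low) / width = (83/108 − 2/3) / 1/9 = 11/12
  d: [0/1, 1/2) 
  f: [1/2, 5/6) 
  b: [5/6, 1/1) ← scaled code falls here ✓

Answer: b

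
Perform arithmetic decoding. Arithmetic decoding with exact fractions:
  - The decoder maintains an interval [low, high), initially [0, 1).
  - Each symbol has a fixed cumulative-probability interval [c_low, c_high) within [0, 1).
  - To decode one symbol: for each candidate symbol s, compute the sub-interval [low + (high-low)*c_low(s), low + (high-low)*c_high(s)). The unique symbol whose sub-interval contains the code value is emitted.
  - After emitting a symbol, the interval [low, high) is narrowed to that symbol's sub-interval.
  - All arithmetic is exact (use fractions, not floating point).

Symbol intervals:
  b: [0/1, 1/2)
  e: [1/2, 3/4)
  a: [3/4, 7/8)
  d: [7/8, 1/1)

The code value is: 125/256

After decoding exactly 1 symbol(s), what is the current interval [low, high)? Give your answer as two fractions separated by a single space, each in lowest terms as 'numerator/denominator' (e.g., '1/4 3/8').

Step 1: interval [0/1, 1/1), width = 1/1 - 0/1 = 1/1
  'b': [0/1 + 1/1*0/1, 0/1 + 1/1*1/2) = [0/1, 1/2) <- contains code 125/256
  'e': [0/1 + 1/1*1/2, 0/1 + 1/1*3/4) = [1/2, 3/4)
  'a': [0/1 + 1/1*3/4, 0/1 + 1/1*7/8) = [3/4, 7/8)
  'd': [0/1 + 1/1*7/8, 0/1 + 1/1*1/1) = [7/8, 1/1)
  emit 'b', narrow to [0/1, 1/2)

Answer: 0/1 1/2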